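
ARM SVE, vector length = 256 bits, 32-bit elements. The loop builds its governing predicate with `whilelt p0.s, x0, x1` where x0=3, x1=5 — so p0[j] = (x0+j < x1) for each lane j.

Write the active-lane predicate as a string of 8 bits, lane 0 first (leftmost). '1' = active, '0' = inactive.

predicate = 11000000

256-bit reg / 32-bit elem → 8 lanes
whilelt: lane j active iff 3+j < 5 → j < 2 → 2 active
bits (lane 0 leftmost): 11000000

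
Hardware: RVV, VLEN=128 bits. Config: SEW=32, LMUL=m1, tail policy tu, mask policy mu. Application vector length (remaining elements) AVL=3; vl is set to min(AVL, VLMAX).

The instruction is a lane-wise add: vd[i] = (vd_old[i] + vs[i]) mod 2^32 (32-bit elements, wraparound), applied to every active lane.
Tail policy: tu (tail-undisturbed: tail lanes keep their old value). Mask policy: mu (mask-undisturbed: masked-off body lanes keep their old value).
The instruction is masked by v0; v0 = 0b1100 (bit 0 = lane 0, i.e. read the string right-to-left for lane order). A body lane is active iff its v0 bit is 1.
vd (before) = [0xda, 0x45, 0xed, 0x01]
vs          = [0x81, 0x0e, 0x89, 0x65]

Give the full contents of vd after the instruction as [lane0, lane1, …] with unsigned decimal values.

vd = [218, 69, 374, 1]

lanes per group: 128·1/32 = 4
vl ← min(3, 4) = 3
  i=0: mask-off/keep → 218
  i=1: mask-off/keep → 69
  i=2: add(0xed,0x89) → 374
  i=3: tail/keep → 1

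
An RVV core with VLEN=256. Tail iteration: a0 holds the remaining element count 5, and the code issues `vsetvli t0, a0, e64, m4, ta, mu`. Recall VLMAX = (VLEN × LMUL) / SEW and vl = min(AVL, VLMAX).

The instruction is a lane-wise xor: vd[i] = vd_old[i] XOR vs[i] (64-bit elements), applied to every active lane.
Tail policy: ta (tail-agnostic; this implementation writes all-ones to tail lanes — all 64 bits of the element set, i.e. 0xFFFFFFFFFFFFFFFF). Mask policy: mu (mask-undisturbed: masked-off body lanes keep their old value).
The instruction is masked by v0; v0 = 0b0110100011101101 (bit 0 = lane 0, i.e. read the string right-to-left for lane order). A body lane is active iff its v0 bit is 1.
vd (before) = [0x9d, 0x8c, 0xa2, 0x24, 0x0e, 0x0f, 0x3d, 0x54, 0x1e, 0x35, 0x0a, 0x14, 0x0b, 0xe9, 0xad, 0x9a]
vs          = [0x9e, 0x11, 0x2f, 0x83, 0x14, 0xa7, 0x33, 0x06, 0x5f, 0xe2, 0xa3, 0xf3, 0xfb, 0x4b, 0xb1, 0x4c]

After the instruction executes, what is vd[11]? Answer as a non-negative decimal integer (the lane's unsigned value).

vd[11] = 18446744073709551615

lanes per group: 256·4/64 = 16
vl ← min(5, 16) = 5
[0] xor(0x9d,0x9e) = 0x03
[1] mask-off/keep = 0x8c
[2] xor(0xa2,0x2f) = 0x8d
[3] xor(0x24,0x83) = 0xa7
[4] mask-off/keep = 0x0e
[5] tail/ones = 0xffffffffffffffff
[6] tail/ones = 0xffffffffffffffff
[7] tail/ones = 0xffffffffffffffff
[8] tail/ones = 0xffffffffffffffff
[9] tail/ones = 0xffffffffffffffff
[10] tail/ones = 0xffffffffffffffff
[11] tail/ones = 0xffffffffffffffff
[12] tail/ones = 0xffffffffffffffff
[13] tail/ones = 0xffffffffffffffff
[14] tail/ones = 0xffffffffffffffff
[15] tail/ones = 0xffffffffffffffff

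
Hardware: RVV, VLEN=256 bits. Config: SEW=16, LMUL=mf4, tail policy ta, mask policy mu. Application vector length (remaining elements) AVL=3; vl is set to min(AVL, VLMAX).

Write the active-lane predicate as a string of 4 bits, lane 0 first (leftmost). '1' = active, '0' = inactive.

VLMAX = (256 × 1/4) / 16 = 4 lanes
vl ← min(3, 4) = 3
bits (lane 0 leftmost): 1110

predicate = 1110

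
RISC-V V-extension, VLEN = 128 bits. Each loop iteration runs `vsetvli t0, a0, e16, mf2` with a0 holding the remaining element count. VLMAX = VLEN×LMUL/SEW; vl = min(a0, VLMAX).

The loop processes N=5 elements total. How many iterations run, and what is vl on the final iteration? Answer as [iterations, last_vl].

VLMAX = VLEN×LMUL/SEW = 128×1/2/16 = 4
5 elements at 4/iter → 2 passes, remainder 1 on the last

[iterations, last_vl] = [2, 1]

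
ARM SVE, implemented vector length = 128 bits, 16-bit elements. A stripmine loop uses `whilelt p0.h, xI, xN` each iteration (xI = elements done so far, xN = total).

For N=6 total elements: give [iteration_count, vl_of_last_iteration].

[iterations, last_vl] = [1, 6]

128-bit reg / 16-bit elem → 8 lanes
6 elements at 8/iter → 1 passes, remainder 6 on the last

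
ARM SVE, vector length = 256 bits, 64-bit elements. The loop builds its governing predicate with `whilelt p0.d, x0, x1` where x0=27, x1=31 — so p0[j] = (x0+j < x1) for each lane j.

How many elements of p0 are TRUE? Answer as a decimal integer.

lane count: 256 div 64 = 4
active while 27+j < 31, i.e. j ∈ [0,4) capped at 4 ⇒ 4

vl = 4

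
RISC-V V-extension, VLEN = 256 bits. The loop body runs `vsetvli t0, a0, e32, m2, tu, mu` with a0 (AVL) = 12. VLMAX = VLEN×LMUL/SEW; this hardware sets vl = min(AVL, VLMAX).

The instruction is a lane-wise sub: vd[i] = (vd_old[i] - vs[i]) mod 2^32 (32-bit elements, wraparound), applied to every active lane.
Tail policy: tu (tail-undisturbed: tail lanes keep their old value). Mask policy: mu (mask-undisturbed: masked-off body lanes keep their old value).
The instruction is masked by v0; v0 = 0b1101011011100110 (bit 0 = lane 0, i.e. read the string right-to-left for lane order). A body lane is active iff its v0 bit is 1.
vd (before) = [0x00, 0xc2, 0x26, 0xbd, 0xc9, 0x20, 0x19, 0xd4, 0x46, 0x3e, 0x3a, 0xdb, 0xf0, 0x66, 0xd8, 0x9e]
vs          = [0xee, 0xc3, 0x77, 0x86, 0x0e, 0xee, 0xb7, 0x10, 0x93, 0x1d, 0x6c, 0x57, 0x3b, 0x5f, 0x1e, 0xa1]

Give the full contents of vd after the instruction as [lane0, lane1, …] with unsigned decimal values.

VLMAX = (256 × 2) / 32 = 16 lanes
vl = min(AVL, VLMAX) = min(12, 16) = 12
[0] mask-off/keep = 0x00
[1] sub(0xc2,0xc3) = 0xffffffff
[2] sub(0x26,0x77) = 0xffffffaf
[3] mask-off/keep = 0xbd
[4] mask-off/keep = 0xc9
[5] sub(0x20,0xee) = 0xffffff32
[6] sub(0x19,0xb7) = 0xffffff62
[7] sub(0xd4,0x10) = 0xc4
[8] mask-off/keep = 0x46
[9] sub(0x3e,0x1d) = 0x21
[10] sub(0x3a,0x6c) = 0xffffffce
[11] mask-off/keep = 0xdb
[12] tail/keep = 0xf0
[13] tail/keep = 0x66
[14] tail/keep = 0xd8
[15] tail/keep = 0x9e

vd = [0, 4294967295, 4294967215, 189, 201, 4294967090, 4294967138, 196, 70, 33, 4294967246, 219, 240, 102, 216, 158]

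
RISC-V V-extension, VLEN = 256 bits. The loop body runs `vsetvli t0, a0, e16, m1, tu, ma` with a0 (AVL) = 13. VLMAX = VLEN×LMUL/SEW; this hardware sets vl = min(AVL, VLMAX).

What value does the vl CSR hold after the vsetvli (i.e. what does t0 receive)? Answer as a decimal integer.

vl = 13

VLMAX = VLEN×LMUL/SEW = 256×1/16 = 16
AVL=13 ≤ VLMAX=16, so vl = 13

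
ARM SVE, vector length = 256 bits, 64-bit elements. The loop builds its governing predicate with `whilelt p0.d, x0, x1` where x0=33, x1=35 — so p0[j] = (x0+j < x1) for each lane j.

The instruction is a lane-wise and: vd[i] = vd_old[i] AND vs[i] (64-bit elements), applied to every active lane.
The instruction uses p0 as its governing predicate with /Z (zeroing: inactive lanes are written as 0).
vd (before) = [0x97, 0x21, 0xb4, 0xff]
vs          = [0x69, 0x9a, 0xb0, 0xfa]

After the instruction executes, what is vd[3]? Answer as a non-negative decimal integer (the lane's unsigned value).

256-bit reg / 64-bit elem → 4 lanes
whilelt: lane j active iff 33+j < 35 → j < 2 → 2 active
  i=0: and(0x97,0x69) → 1
  i=1: and(0x21,0x9a) → 0
  i=2: tail/zero → 0
  i=3: tail/zero → 0

vd[3] = 0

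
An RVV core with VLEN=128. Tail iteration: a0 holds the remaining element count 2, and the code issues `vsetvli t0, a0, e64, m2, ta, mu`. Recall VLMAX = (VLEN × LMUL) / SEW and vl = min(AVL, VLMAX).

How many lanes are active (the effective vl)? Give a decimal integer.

vl = 2

VLMAX = (128 × 2) / 64 = 4 lanes
vl ← min(2, 4) = 2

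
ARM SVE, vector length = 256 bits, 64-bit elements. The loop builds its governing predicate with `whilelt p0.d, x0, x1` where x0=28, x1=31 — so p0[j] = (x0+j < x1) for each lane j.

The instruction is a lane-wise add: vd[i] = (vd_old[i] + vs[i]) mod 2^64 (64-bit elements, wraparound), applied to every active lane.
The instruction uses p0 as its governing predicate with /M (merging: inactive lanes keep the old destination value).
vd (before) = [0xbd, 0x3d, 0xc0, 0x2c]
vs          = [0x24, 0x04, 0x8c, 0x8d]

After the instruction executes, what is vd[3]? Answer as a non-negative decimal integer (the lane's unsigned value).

256-bit reg / 64-bit elem → 4 lanes
p0[j] = (28+j < 31); true for j=0..2 → 3 lanes set
lane  0: add(0xbd,0x24) ⇒ 0xe1
lane  1: add(0x3d,0x04) ⇒ 0x41
lane  2: add(0xc0,0x8c) ⇒ 0x14c
lane  3: tail/keep ⇒ 0x2c

vd[3] = 44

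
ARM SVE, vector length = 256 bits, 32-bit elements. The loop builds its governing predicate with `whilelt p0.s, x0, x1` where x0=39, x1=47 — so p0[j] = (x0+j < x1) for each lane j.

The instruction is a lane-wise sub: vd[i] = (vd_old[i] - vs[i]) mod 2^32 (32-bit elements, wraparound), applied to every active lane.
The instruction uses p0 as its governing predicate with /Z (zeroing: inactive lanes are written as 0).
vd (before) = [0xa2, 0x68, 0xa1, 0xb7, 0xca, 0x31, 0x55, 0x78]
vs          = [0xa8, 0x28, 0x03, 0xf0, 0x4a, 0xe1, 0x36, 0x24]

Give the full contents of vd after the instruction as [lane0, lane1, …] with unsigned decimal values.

lane count: 256 div 32 = 8
whilelt: lane j active iff 39+j < 47 → j < 8 → 8 active
[0] sub(0xa2,0xa8) = 0xfffffffa
[1] sub(0x68,0x28) = 0x40
[2] sub(0xa1,0x03) = 0x9e
[3] sub(0xb7,0xf0) = 0xffffffc7
[4] sub(0xca,0x4a) = 0x80
[5] sub(0x31,0xe1) = 0xffffff50
[6] sub(0x55,0x36) = 0x1f
[7] sub(0x78,0x24) = 0x54

vd = [4294967290, 64, 158, 4294967239, 128, 4294967120, 31, 84]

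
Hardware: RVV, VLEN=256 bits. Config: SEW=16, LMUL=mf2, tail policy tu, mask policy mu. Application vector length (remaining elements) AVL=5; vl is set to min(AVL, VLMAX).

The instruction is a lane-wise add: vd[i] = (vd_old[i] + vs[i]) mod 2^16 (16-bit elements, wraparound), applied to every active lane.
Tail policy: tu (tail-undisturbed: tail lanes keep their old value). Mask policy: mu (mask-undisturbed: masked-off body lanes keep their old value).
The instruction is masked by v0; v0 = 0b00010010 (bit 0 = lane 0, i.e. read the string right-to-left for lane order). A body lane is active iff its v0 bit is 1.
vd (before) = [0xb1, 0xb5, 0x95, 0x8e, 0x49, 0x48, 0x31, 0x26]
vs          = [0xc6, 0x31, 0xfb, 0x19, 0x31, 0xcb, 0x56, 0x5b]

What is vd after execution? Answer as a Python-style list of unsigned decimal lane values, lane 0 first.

lanes per group: 256·1/2/16 = 8
vl = min(AVL, VLMAX) = min(5, 8) = 5
vd[0] mask-off/keep -> 0xb1
vd[1] add(0xb5,0x31) -> 0xe6
vd[2] mask-off/keep -> 0x95
vd[3] mask-off/keep -> 0x8e
vd[4] add(0x49,0x31) -> 0x7a
vd[5] tail/keep -> 0x48
vd[6] tail/keep -> 0x31
vd[7] tail/keep -> 0x26

vd = [177, 230, 149, 142, 122, 72, 49, 38]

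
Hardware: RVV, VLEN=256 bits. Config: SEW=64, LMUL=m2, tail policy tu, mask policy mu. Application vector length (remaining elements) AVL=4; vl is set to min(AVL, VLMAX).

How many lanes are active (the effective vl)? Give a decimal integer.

vl = 4

VLMAX = (256 × 2) / 64 = 8 lanes
vl ← min(4, 8) = 4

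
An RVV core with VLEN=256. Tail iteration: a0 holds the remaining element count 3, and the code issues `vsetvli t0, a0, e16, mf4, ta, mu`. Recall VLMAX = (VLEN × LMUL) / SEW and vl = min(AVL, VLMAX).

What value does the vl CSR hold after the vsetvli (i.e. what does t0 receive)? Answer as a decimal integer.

vl = 3

VLMAX = (256 × 1/4) / 16 = 4 lanes
vl ← min(3, 4) = 3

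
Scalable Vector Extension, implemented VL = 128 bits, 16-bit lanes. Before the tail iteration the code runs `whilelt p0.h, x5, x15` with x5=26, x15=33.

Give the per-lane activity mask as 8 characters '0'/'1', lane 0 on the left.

predicate = 11111110

register lanes = 128/16 = 8
whilelt: lane j active iff 26+j < 33 → j < 7 → 7 active
bits (lane 0 leftmost): 11111110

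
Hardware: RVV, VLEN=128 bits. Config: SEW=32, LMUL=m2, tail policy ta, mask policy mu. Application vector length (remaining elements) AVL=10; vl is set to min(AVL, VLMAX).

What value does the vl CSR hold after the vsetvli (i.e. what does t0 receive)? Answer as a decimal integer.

vl = 8

VLMAX = (128 × 2) / 32 = 8 lanes
vl ← min(10, 8) = 8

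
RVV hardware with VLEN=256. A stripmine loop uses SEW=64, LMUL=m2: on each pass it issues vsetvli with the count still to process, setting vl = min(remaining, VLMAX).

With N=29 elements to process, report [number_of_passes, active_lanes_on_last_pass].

VLMAX = (256 × 2) / 64 = 8 lanes
N=29: ⌈29/8⌉ = 4 iters; last vl = 29 − 3×8 = 5

[iterations, last_vl] = [4, 5]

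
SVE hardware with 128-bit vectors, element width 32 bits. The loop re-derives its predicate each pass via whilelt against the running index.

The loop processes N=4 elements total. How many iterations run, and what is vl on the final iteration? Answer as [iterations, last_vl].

lane count: 128 div 32 = 4
4 elements at 4/iter → 1 passes, remainder 4 on the last

[iterations, last_vl] = [1, 4]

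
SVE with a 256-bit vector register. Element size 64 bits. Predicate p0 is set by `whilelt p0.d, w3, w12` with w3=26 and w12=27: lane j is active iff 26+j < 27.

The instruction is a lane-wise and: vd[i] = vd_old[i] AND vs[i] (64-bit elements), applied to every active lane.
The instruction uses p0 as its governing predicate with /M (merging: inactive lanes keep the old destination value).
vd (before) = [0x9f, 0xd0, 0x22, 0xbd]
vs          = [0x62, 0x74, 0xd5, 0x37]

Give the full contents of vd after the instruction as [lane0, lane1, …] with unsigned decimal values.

vd = [2, 208, 34, 189]

lane count: 256 div 64 = 4
active while 26+j < 27, i.e. j ∈ [0,1) capped at 4 ⇒ 1
lane  0: and(0x9f,0x62) ⇒ 0x02
lane  1: tail/keep ⇒ 0xd0
lane  2: tail/keep ⇒ 0x22
lane  3: tail/keep ⇒ 0xbd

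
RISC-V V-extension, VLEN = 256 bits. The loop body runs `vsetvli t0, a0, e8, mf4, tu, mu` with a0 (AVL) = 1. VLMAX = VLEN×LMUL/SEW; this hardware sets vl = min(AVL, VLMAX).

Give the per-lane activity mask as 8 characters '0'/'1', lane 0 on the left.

predicate = 10000000

VLMAX = (256 × 1/4) / 8 = 8 lanes
vl ← min(1, 8) = 1
bits (lane 0 leftmost): 10000000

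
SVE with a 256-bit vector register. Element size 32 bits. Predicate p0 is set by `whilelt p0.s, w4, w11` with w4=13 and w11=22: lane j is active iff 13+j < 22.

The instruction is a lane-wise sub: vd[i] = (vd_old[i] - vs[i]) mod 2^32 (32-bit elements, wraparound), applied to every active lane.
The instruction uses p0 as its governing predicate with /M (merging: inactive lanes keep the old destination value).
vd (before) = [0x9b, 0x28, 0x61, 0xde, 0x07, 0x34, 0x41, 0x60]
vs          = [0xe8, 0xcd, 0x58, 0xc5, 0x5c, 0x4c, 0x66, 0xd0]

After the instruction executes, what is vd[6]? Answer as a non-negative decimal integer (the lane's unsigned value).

vd[6] = 4294967259

256-bit reg / 32-bit elem → 8 lanes
active while 13+j < 22, i.e. j ∈ [0,9) capped at 8 ⇒ 8
[0] sub(0x9b,0xe8) = 0xffffffb3
[1] sub(0x28,0xcd) = 0xffffff5b
[2] sub(0x61,0x58) = 0x09
[3] sub(0xde,0xc5) = 0x19
[4] sub(0x07,0x5c) = 0xffffffab
[5] sub(0x34,0x4c) = 0xffffffe8
[6] sub(0x41,0x66) = 0xffffffdb
[7] sub(0x60,0xd0) = 0xffffff90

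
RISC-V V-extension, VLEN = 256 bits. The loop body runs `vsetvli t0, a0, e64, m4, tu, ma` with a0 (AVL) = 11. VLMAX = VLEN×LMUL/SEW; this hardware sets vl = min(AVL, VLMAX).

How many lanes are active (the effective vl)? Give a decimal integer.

VLMAX = (256 × 4) / 64 = 16 lanes
vl = min(AVL, VLMAX) = min(11, 16) = 11

vl = 11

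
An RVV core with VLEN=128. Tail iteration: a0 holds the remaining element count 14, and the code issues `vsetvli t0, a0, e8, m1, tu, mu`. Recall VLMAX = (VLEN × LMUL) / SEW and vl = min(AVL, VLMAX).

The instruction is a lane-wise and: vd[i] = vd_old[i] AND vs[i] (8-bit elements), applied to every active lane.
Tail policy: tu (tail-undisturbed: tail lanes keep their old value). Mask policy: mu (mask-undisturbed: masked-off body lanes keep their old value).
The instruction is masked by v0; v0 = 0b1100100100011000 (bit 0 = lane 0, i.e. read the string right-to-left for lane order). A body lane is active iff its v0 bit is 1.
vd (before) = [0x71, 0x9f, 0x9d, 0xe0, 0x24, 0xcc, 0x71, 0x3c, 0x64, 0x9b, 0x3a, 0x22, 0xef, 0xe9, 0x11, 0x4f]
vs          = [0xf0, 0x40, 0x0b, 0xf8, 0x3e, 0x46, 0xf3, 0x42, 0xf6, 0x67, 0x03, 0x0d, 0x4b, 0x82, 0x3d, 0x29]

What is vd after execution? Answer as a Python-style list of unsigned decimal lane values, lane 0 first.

VLMAX = (128 × 1) / 8 = 16 lanes
vl = min(AVL, VLMAX) = min(14, 16) = 14
  i=0: mask-off/keep → 113
  i=1: mask-off/keep → 159
  i=2: mask-off/keep → 157
  i=3: and(0xe0,0xf8) → 224
  i=4: and(0x24,0x3e) → 36
  i=5: mask-off/keep → 204
  i=6: mask-off/keep → 113
  i=7: mask-off/keep → 60
  i=8: and(0x64,0xf6) → 100
  i=9: mask-off/keep → 155
  i=10: mask-off/keep → 58
  i=11: and(0x22,0x0d) → 0
  i=12: mask-off/keep → 239
  i=13: mask-off/keep → 233
  i=14: tail/keep → 17
  i=15: tail/keep → 79

vd = [113, 159, 157, 224, 36, 204, 113, 60, 100, 155, 58, 0, 239, 233, 17, 79]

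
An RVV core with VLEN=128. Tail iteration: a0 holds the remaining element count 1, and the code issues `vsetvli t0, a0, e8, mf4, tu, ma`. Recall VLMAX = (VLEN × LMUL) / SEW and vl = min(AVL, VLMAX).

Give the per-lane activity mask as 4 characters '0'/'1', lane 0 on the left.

predicate = 1000

VLMAX = (128 × 1/4) / 8 = 4 lanes
vl = min(AVL, VLMAX) = min(1, 4) = 1
bits (lane 0 leftmost): 1000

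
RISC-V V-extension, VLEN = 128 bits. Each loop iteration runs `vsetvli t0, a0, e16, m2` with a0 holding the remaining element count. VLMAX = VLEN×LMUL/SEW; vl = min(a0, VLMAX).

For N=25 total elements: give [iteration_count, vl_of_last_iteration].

VLMAX = (128 × 2) / 16 = 16 lanes
25 elements at 16/iter → 2 passes, remainder 9 on the last

[iterations, last_vl] = [2, 9]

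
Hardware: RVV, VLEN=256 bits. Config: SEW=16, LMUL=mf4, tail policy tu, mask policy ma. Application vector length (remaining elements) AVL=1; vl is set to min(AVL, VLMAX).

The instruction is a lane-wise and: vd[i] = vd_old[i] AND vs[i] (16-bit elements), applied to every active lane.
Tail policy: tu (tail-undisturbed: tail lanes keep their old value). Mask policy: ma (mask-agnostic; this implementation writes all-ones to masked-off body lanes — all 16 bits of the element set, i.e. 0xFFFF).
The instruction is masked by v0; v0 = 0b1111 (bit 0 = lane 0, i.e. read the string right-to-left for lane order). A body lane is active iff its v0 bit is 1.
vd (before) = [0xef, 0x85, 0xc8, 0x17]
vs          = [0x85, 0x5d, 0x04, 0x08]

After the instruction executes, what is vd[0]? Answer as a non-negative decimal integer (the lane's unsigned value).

VLMAX = (256 × 1/4) / 16 = 4 lanes
AVL=1 ≤ VLMAX=4, so vl = 1
  i=0: and(0xef,0x85) → 133
  i=1: tail/keep → 133
  i=2: tail/keep → 200
  i=3: tail/keep → 23

vd[0] = 133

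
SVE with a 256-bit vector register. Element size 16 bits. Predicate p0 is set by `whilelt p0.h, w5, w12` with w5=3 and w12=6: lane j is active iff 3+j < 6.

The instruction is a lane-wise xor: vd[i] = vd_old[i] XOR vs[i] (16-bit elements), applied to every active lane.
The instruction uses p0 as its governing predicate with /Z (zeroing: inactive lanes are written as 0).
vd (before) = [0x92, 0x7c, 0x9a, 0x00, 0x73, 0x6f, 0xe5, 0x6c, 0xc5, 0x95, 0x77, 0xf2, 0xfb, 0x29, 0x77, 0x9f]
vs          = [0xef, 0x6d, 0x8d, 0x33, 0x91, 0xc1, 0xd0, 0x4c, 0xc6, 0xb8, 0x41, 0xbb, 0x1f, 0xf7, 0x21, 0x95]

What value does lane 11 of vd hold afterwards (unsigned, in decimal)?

vd[11] = 0

lane count: 256 div 16 = 16
p0[j] = (3+j < 6); true for j=0..2 → 3 lanes set
lane  0: xor(0x92,0xef) ⇒ 0x7d
lane  1: xor(0x7c,0x6d) ⇒ 0x11
lane  2: xor(0x9a,0x8d) ⇒ 0x17
lane  3: tail/zero ⇒ 0x00
lane  4: tail/zero ⇒ 0x00
lane  5: tail/zero ⇒ 0x00
lane  6: tail/zero ⇒ 0x00
lane  7: tail/zero ⇒ 0x00
lane  8: tail/zero ⇒ 0x00
lane  9: tail/zero ⇒ 0x00
lane 10: tail/zero ⇒ 0x00
lane 11: tail/zero ⇒ 0x00
lane 12: tail/zero ⇒ 0x00
lane 13: tail/zero ⇒ 0x00
lane 14: tail/zero ⇒ 0x00
lane 15: tail/zero ⇒ 0x00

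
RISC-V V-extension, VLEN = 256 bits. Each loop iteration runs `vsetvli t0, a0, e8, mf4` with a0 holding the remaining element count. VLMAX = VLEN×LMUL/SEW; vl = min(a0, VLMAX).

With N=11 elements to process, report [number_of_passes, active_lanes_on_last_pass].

[iterations, last_vl] = [2, 3]

VLMAX = VLEN×LMUL/SEW = 256×1/4/8 = 8
11 elements at 8/iter → 2 passes, remainder 3 on the last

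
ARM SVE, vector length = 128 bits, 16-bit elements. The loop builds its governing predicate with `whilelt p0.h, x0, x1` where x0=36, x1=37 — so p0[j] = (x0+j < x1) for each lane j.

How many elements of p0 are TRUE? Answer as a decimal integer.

register lanes = 128/16 = 8
whilelt: lane j active iff 36+j < 37 → j < 1 → 1 active

vl = 1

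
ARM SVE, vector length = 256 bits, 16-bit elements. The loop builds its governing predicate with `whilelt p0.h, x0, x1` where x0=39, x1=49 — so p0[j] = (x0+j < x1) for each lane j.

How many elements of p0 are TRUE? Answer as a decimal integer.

vl = 10

register lanes = 256/16 = 16
p0[j] = (39+j < 49); true for j=0..9 → 10 lanes set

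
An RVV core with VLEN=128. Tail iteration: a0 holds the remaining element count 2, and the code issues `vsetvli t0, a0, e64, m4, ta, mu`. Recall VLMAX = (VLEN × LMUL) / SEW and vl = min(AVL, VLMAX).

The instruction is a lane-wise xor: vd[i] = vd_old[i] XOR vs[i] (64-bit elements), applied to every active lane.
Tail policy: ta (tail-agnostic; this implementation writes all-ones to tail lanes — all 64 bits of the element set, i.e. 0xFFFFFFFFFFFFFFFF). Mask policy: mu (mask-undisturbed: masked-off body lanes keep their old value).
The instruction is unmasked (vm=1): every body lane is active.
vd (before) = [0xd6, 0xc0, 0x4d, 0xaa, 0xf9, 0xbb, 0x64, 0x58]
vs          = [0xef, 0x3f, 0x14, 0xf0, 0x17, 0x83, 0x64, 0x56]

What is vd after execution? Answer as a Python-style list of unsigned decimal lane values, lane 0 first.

lanes per group: 128·4/64 = 8
vl = min(AVL, VLMAX) = min(2, 8) = 2
vd[0] xor(0xd6,0xef) -> 0x39
vd[1] xor(0xc0,0x3f) -> 0xff
vd[2] tail/ones -> 0xffffffffffffffff
vd[3] tail/ones -> 0xffffffffffffffff
vd[4] tail/ones -> 0xffffffffffffffff
vd[5] tail/ones -> 0xffffffffffffffff
vd[6] tail/ones -> 0xffffffffffffffff
vd[7] tail/ones -> 0xffffffffffffffff

vd = [57, 255, 18446744073709551615, 18446744073709551615, 18446744073709551615, 18446744073709551615, 18446744073709551615, 18446744073709551615]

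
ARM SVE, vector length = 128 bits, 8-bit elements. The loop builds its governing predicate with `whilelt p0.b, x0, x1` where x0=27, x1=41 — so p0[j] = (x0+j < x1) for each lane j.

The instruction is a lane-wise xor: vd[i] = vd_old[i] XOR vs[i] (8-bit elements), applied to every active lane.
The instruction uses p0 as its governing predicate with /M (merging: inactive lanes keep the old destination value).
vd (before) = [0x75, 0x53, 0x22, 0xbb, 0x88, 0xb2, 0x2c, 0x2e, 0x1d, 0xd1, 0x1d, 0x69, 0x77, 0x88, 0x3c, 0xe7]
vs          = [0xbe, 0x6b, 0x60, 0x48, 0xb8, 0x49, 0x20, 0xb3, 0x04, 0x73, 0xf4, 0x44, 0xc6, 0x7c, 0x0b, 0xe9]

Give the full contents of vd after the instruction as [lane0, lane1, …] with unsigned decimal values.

vd = [203, 56, 66, 243, 48, 251, 12, 157, 25, 162, 233, 45, 177, 244, 60, 231]

register lanes = 128/8 = 16
p0[j] = (27+j < 41); true for j=0..13 → 14 lanes set
  i=0: xor(0x75,0xbe) → 203
  i=1: xor(0x53,0x6b) → 56
  i=2: xor(0x22,0x60) → 66
  i=3: xor(0xbb,0x48) → 243
  i=4: xor(0x88,0xb8) → 48
  i=5: xor(0xb2,0x49) → 251
  i=6: xor(0x2c,0x20) → 12
  i=7: xor(0x2e,0xb3) → 157
  i=8: xor(0x1d,0x04) → 25
  i=9: xor(0xd1,0x73) → 162
  i=10: xor(0x1d,0xf4) → 233
  i=11: xor(0x69,0x44) → 45
  i=12: xor(0x77,0xc6) → 177
  i=13: xor(0x88,0x7c) → 244
  i=14: tail/keep → 60
  i=15: tail/keep → 231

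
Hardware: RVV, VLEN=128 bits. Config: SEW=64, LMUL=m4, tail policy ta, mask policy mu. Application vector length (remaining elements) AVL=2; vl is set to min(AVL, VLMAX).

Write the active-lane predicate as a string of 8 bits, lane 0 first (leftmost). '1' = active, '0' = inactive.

predicate = 11000000

VLMAX = VLEN×LMUL/SEW = 128×4/64 = 8
vl = min(AVL, VLMAX) = min(2, 8) = 2
bits (lane 0 leftmost): 11000000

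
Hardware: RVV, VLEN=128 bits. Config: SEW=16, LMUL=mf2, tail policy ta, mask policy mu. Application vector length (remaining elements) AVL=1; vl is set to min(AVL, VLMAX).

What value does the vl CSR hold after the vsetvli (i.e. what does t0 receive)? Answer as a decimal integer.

VLMAX = (128 × 1/2) / 16 = 4 lanes
vl ← min(1, 4) = 1

vl = 1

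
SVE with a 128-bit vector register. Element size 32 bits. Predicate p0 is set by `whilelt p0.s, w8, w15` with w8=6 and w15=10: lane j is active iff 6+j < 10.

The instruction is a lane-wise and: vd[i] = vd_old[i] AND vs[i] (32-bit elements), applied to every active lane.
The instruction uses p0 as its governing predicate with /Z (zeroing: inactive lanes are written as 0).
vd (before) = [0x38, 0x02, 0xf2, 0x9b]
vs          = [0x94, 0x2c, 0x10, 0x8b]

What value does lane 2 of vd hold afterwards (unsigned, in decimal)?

register lanes = 128/32 = 4
whilelt: lane j active iff 6+j < 10 → j < 4 → 4 active
[0] and(0x38,0x94) = 0x10
[1] and(0x02,0x2c) = 0x00
[2] and(0xf2,0x10) = 0x10
[3] and(0x9b,0x8b) = 0x8b

vd[2] = 16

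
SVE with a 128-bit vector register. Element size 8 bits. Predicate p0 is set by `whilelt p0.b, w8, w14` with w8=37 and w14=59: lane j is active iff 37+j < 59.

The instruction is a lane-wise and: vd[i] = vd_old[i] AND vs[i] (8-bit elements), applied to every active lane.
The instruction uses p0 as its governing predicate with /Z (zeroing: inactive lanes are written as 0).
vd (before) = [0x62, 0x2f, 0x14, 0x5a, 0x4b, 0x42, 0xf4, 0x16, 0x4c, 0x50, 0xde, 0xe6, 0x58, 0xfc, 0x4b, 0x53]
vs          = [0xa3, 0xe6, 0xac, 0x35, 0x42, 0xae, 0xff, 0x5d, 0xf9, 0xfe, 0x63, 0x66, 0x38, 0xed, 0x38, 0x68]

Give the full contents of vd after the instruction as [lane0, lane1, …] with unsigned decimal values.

128-bit reg / 8-bit elem → 16 lanes
whilelt: lane j active iff 37+j < 59 → j < 22 → 16 active
  i=0: and(0x62,0xa3) → 34
  i=1: and(0x2f,0xe6) → 38
  i=2: and(0x14,0xac) → 4
  i=3: and(0x5a,0x35) → 16
  i=4: and(0x4b,0x42) → 66
  i=5: and(0x42,0xae) → 2
  i=6: and(0xf4,0xff) → 244
  i=7: and(0x16,0x5d) → 20
  i=8: and(0x4c,0xf9) → 72
  i=9: and(0x50,0xfe) → 80
  i=10: and(0xde,0x63) → 66
  i=11: and(0xe6,0x66) → 102
  i=12: and(0x58,0x38) → 24
  i=13: and(0xfc,0xed) → 236
  i=14: and(0x4b,0x38) → 8
  i=15: and(0x53,0x68) → 64

vd = [34, 38, 4, 16, 66, 2, 244, 20, 72, 80, 66, 102, 24, 236, 8, 64]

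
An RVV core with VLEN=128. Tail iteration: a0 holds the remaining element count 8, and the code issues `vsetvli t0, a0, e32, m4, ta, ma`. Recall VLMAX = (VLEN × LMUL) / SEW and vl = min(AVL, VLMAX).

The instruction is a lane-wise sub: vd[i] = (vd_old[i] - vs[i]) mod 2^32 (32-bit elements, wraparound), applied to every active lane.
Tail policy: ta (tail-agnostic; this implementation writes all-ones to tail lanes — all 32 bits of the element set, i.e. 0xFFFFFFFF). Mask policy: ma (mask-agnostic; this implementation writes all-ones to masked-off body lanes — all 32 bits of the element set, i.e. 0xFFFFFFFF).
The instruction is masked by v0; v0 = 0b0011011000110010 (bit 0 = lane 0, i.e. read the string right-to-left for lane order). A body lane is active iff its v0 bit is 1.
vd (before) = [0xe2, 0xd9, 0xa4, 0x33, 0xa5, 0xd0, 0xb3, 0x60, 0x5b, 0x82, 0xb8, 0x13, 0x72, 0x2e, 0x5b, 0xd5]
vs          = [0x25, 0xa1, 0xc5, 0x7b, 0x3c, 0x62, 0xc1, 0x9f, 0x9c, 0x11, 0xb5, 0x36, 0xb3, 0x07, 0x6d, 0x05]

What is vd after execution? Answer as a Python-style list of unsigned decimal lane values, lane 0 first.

VLMAX = (128 × 4) / 32 = 16 lanes
vl = min(AVL, VLMAX) = min(8, 16) = 8
  i=0: mask-off/ones → 4294967295
  i=1: sub(0xd9,0xa1) → 56
  i=2: mask-off/ones → 4294967295
  i=3: mask-off/ones → 4294967295
  i=4: sub(0xa5,0x3c) → 105
  i=5: sub(0xd0,0x62) → 110
  i=6: mask-off/ones → 4294967295
  i=7: mask-off/ones → 4294967295
  i=8: tail/ones → 4294967295
  i=9: tail/ones → 4294967295
  i=10: tail/ones → 4294967295
  i=11: tail/ones → 4294967295
  i=12: tail/ones → 4294967295
  i=13: tail/ones → 4294967295
  i=14: tail/ones → 4294967295
  i=15: tail/ones → 4294967295

vd = [4294967295, 56, 4294967295, 4294967295, 105, 110, 4294967295, 4294967295, 4294967295, 4294967295, 4294967295, 4294967295, 4294967295, 4294967295, 4294967295, 4294967295]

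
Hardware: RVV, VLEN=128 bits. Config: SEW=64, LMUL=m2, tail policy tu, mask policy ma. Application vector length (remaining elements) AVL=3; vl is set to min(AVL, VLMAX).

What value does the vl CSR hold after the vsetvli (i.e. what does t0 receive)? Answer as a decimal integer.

VLMAX = (128 × 2) / 64 = 4 lanes
vl = min(AVL, VLMAX) = min(3, 4) = 3

vl = 3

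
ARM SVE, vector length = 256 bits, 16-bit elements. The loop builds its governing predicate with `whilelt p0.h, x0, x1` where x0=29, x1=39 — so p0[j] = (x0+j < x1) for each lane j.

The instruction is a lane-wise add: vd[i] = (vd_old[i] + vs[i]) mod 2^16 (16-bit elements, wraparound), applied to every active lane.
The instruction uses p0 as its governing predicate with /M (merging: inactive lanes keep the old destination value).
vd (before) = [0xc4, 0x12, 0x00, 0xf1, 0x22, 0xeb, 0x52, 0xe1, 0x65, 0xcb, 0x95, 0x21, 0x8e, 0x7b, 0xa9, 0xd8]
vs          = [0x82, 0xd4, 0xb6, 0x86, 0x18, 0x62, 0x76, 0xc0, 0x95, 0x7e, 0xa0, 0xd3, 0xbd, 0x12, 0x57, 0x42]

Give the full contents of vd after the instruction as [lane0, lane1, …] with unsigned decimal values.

256-bit reg / 16-bit elem → 16 lanes
active while 29+j < 39, i.e. j ∈ [0,10) capped at 16 ⇒ 10
  i=0: add(0xc4,0x82) → 326
  i=1: add(0x12,0xd4) → 230
  i=2: add(0x00,0xb6) → 182
  i=3: add(0xf1,0x86) → 375
  i=4: add(0x22,0x18) → 58
  i=5: add(0xeb,0x62) → 333
  i=6: add(0x52,0x76) → 200
  i=7: add(0xe1,0xc0) → 417
  i=8: add(0x65,0x95) → 250
  i=9: add(0xcb,0x7e) → 329
  i=10: tail/keep → 149
  i=11: tail/keep → 33
  i=12: tail/keep → 142
  i=13: tail/keep → 123
  i=14: tail/keep → 169
  i=15: tail/keep → 216

vd = [326, 230, 182, 375, 58, 333, 200, 417, 250, 329, 149, 33, 142, 123, 169, 216]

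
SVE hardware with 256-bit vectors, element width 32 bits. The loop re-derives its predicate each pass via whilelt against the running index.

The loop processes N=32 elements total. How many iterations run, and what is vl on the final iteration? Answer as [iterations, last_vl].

256-bit reg / 32-bit elem → 8 lanes
iterations = ceil(32/8) = 4; final-pass vl = 8

[iterations, last_vl] = [4, 8]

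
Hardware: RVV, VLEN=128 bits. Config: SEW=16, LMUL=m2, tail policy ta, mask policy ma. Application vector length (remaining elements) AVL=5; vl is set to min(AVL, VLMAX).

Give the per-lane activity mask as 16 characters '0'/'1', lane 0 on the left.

lanes per group: 128·2/16 = 16
vl = min(AVL, VLMAX) = min(5, 16) = 5
bits (lane 0 leftmost): 1111100000000000

predicate = 1111100000000000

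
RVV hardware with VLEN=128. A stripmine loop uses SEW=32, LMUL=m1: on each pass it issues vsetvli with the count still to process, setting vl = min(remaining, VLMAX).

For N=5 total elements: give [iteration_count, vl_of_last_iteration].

[iterations, last_vl] = [2, 1]

VLMAX = VLEN×LMUL/SEW = 128×1/32 = 4
iterations = ceil(5/4) = 2; final-pass vl = 1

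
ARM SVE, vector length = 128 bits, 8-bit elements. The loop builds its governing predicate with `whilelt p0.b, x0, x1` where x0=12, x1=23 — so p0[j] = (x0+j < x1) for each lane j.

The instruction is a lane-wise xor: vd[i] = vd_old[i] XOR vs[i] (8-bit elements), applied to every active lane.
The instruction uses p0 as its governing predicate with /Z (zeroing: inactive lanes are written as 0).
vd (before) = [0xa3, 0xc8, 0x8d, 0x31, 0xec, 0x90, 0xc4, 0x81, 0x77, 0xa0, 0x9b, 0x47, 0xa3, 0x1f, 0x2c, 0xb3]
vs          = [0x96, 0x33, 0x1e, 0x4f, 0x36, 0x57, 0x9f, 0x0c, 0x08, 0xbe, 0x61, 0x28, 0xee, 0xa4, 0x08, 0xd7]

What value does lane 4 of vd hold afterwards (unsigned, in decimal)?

lane count: 128 div 8 = 16
p0[j] = (12+j < 23); true for j=0..10 → 11 lanes set
[0] xor(0xa3,0x96) = 0x35
[1] xor(0xc8,0x33) = 0xfb
[2] xor(0x8d,0x1e) = 0x93
[3] xor(0x31,0x4f) = 0x7e
[4] xor(0xec,0x36) = 0xda
[5] xor(0x90,0x57) = 0xc7
[6] xor(0xc4,0x9f) = 0x5b
[7] xor(0x81,0x0c) = 0x8d
[8] xor(0x77,0x08) = 0x7f
[9] xor(0xa0,0xbe) = 0x1e
[10] xor(0x9b,0x61) = 0xfa
[11] tail/zero = 0x00
[12] tail/zero = 0x00
[13] tail/zero = 0x00
[14] tail/zero = 0x00
[15] tail/zero = 0x00

vd[4] = 218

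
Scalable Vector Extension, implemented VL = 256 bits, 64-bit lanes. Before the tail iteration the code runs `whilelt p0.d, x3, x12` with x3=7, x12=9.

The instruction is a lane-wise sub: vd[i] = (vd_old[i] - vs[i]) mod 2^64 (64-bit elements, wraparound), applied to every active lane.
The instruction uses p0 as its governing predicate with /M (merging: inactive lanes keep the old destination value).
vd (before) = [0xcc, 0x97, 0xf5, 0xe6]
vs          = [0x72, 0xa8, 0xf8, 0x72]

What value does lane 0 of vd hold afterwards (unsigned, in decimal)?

vd[0] = 90

256-bit reg / 64-bit elem → 4 lanes
active while 7+j < 9, i.e. j ∈ [0,2) capped at 4 ⇒ 2
[0] sub(0xcc,0x72) = 0x5a
[1] sub(0x97,0xa8) = 0xffffffffffffffef
[2] tail/keep = 0xf5
[3] tail/keep = 0xe6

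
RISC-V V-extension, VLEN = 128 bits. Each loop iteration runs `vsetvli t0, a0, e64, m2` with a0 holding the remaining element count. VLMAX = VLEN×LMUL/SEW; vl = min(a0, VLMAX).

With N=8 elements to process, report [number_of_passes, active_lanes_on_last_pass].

VLMAX = VLEN×LMUL/SEW = 128×2/64 = 4
iterations = ceil(8/4) = 2; final-pass vl = 4

[iterations, last_vl] = [2, 4]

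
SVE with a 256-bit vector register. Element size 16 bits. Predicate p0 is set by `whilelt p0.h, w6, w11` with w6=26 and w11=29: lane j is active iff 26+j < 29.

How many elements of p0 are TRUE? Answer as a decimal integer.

vl = 3

register lanes = 256/16 = 16
whilelt: lane j active iff 26+j < 29 → j < 3 → 3 active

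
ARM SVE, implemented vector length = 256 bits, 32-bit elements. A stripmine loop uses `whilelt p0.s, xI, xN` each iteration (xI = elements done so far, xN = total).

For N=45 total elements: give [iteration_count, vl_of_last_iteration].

[iterations, last_vl] = [6, 5]

lane count: 256 div 32 = 8
45 elements at 8/iter → 6 passes, remainder 5 on the last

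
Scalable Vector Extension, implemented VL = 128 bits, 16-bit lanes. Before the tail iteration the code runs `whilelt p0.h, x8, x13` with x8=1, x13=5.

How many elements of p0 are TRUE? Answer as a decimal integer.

register lanes = 128/16 = 8
p0[j] = (1+j < 5); true for j=0..3 → 4 lanes set

vl = 4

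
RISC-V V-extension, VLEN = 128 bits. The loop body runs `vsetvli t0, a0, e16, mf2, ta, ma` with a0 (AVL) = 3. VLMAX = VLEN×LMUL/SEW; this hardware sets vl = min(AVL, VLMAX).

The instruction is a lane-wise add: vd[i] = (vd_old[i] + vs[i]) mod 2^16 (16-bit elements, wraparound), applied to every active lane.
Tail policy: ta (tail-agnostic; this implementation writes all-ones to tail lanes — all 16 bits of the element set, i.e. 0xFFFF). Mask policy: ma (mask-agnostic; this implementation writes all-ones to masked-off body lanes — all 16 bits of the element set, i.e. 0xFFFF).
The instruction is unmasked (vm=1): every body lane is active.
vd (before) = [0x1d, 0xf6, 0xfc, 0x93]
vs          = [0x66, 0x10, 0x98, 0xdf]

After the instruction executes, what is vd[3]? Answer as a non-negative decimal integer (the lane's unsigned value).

VLMAX = (128 × 1/2) / 16 = 4 lanes
vl = min(AVL, VLMAX) = min(3, 4) = 3
vd[0] add(0x1d,0x66) -> 0x83
vd[1] add(0xf6,0x10) -> 0x106
vd[2] add(0xfc,0x98) -> 0x194
vd[3] tail/ones -> 0xffff

vd[3] = 65535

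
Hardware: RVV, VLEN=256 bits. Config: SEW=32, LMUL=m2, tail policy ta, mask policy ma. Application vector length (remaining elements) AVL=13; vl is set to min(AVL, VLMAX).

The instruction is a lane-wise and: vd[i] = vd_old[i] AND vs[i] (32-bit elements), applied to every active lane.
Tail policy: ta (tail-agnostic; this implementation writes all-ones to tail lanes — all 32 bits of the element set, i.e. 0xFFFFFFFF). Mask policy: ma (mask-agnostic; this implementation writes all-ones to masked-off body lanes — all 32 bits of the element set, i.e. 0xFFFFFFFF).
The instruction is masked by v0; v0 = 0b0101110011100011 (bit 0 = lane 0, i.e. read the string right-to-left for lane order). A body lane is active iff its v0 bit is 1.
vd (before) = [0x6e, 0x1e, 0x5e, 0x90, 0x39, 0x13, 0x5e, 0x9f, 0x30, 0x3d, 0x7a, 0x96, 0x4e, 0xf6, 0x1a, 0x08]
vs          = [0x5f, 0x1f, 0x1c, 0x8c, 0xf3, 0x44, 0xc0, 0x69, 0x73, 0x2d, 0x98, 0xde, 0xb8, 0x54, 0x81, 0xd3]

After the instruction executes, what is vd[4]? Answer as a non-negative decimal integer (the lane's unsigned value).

VLMAX = (256 × 2) / 32 = 16 lanes
vl ← min(13, 16) = 13
vd[0] and(0x6e,0x5f) -> 0x4e
vd[1] and(0x1e,0x1f) -> 0x1e
vd[2] mask-off/ones -> 0xffffffff
vd[3] mask-off/ones -> 0xffffffff
vd[4] mask-off/ones -> 0xffffffff
vd[5] and(0x13,0x44) -> 0x00
vd[6] and(0x5e,0xc0) -> 0x40
vd[7] and(0x9f,0x69) -> 0x09
vd[8] mask-off/ones -> 0xffffffff
vd[9] mask-off/ones -> 0xffffffff
vd[10] and(0x7a,0x98) -> 0x18
vd[11] and(0x96,0xde) -> 0x96
vd[12] and(0x4e,0xb8) -> 0x08
vd[13] tail/ones -> 0xffffffff
vd[14] tail/ones -> 0xffffffff
vd[15] tail/ones -> 0xffffffff

vd[4] = 4294967295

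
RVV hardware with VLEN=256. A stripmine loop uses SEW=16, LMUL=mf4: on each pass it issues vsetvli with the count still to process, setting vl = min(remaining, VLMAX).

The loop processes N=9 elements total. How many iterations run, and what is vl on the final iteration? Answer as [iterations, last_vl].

[iterations, last_vl] = [3, 1]

VLMAX = VLEN×LMUL/SEW = 256×1/4/16 = 4
iterations = ceil(9/4) = 3; final-pass vl = 1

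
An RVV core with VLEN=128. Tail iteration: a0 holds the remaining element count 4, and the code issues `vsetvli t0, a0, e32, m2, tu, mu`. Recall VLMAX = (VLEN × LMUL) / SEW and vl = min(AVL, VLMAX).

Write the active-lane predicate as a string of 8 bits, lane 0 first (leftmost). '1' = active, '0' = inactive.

predicate = 11110000

VLMAX = VLEN×LMUL/SEW = 128×2/32 = 8
vl ← min(4, 8) = 4
bits (lane 0 leftmost): 11110000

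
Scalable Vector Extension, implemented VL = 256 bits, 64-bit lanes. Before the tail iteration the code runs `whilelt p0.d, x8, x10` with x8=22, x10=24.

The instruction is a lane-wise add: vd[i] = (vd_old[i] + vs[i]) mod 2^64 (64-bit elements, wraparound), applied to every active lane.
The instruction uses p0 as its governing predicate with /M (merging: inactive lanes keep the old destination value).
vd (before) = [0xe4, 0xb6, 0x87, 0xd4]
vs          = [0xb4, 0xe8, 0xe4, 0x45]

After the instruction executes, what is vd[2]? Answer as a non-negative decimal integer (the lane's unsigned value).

256-bit reg / 64-bit elem → 4 lanes
active while 22+j < 24, i.e. j ∈ [0,2) capped at 4 ⇒ 2
[0] add(0xe4,0xb4) = 0x198
[1] add(0xb6,0xe8) = 0x19e
[2] tail/keep = 0x87
[3] tail/keep = 0xd4

vd[2] = 135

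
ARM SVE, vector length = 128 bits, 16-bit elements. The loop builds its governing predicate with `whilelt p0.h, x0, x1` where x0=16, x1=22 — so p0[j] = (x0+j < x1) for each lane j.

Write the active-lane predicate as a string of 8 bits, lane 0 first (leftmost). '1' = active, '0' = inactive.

lane count: 128 div 16 = 8
whilelt: lane j active iff 16+j < 22 → j < 6 → 6 active
bits (lane 0 leftmost): 11111100

predicate = 11111100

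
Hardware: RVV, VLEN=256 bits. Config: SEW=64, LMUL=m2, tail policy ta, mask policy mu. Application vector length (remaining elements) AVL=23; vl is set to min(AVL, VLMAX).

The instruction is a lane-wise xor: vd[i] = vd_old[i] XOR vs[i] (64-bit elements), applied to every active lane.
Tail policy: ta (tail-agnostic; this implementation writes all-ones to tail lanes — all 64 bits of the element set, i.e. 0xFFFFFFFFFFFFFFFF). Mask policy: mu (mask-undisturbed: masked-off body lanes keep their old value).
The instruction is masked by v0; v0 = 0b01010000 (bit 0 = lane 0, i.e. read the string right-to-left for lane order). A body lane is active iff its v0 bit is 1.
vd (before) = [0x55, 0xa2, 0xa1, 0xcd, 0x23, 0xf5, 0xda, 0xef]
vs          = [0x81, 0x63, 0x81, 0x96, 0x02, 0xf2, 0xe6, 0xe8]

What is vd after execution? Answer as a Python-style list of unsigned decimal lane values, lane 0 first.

lanes per group: 256·2/64 = 8
vl ← min(23, 8) = 8
vd[0] mask-off/keep -> 0x55
vd[1] mask-off/keep -> 0xa2
vd[2] mask-off/keep -> 0xa1
vd[3] mask-off/keep -> 0xcd
vd[4] xor(0x23,0x02) -> 0x21
vd[5] mask-off/keep -> 0xf5
vd[6] xor(0xda,0xe6) -> 0x3c
vd[7] mask-off/keep -> 0xef

vd = [85, 162, 161, 205, 33, 245, 60, 239]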